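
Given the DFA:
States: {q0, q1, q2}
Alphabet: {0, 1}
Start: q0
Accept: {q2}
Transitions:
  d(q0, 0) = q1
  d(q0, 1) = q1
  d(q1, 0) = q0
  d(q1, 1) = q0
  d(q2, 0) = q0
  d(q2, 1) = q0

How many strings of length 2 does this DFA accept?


Enumerating all length-2 strings:
  "00" -> q0 [reject]
  "01" -> q0 [reject]
  "10" -> q0 [reject]
  "11" -> q0 [reject]

0 out of 4


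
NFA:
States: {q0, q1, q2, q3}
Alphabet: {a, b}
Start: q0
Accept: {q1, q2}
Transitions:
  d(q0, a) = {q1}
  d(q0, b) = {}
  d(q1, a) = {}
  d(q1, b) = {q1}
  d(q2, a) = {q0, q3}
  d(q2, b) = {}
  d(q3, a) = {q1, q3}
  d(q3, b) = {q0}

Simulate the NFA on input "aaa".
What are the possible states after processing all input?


Start: {q0}
  --a--> {q1}
  --a--> {}
  --a--> {}

{} (empty set, no valid transitions)


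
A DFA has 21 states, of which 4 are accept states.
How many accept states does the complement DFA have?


Complement swaps accept and non-accept states.
21 - 4 = 17

17


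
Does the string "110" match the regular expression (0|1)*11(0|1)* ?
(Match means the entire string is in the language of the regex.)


|string| = 3; first = '1'; last = '0'

Yes, "110" matches (0|1)*11(0|1)*


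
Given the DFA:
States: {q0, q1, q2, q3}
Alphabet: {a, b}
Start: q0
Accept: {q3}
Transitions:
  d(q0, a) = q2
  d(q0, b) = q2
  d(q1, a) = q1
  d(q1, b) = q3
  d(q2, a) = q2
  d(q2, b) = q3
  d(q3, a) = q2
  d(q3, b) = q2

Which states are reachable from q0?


BFS from q0:
  layer 0: {q0}
  layer 1: {q2}
  layer 2: {q3}

{q0, q2, q3}


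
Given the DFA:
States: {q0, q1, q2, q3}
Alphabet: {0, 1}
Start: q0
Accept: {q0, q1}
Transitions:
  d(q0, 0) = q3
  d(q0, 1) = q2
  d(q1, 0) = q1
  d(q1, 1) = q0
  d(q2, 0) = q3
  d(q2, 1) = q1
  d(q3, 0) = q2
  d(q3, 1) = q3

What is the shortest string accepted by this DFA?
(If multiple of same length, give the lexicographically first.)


BFS by string length (lex-first path to each state shown):
  len 0: q0<-""
Found accept state at length 0.

"" (empty string)


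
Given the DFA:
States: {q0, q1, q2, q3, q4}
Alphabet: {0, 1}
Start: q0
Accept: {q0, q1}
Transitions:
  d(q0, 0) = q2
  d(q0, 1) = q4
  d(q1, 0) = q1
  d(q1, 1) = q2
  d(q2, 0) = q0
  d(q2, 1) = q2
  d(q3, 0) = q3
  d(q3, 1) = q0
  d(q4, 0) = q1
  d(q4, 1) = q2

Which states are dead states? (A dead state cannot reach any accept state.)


Forward reachability from each state:
  q0 -> reaches accept state q0 (live)
  q1 -> reaches accept state q0 (live)
  q2 -> reaches accept state q0 (live)
  q3 -> reaches accept state q0 (live)
  q4 -> reaches accept state q0 (live)

None (all states can reach an accept state)


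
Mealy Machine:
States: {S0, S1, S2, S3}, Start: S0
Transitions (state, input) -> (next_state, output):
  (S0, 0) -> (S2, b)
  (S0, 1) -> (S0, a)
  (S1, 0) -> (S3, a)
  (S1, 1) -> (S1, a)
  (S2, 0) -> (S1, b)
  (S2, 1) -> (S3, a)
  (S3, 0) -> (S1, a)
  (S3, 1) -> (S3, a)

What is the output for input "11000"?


Step-by-step:
  (S0, 1) -> (S0, a)
  (S0, 1) -> (S0, a)
  (S0, 0) -> (S2, b)
  (S2, 0) -> (S1, b)
  (S1, 0) -> (S3, a)

"aabba"


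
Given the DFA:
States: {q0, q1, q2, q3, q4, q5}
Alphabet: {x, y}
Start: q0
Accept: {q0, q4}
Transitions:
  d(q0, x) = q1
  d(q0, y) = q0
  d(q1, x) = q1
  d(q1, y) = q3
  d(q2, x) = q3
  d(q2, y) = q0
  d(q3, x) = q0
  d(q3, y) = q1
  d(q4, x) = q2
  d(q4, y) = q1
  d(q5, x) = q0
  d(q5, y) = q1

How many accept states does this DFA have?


Accept states listed: {q0, q4}
Counting: q0(1) q4(2)

2


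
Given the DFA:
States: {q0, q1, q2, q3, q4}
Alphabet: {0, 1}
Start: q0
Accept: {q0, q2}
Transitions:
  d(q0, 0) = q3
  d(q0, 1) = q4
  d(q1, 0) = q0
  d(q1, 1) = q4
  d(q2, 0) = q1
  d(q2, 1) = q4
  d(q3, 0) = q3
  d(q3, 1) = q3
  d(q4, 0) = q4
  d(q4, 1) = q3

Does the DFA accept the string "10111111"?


Trace: q0 -> q4 -> q4 -> q3 -> q3 -> q3 -> q3 -> q3 -> q3
Final state: q3
Accept states: {q0, q2}

No, rejected (final state q3 is not an accept state)


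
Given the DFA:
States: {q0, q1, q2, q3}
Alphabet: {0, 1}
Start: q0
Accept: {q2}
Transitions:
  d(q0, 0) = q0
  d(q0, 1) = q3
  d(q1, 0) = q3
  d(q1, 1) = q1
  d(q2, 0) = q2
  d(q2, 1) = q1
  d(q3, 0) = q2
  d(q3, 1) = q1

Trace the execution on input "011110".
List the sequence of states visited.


Input: 011110
d(q0, 0) = q0
d(q0, 1) = q3
d(q3, 1) = q1
d(q1, 1) = q1
d(q1, 1) = q1
d(q1, 0) = q3


q0 -> q0 -> q3 -> q1 -> q1 -> q1 -> q3


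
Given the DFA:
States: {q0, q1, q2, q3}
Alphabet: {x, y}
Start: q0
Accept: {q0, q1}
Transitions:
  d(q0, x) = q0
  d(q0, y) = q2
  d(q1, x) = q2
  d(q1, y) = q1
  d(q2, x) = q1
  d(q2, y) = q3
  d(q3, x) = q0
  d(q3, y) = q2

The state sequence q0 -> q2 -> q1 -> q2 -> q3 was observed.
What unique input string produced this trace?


Trace back each transition to find the symbol:
  q0 --[y]--> q2
  q2 --[x]--> q1
  q1 --[x]--> q2
  q2 --[y]--> q3

"yxxy"


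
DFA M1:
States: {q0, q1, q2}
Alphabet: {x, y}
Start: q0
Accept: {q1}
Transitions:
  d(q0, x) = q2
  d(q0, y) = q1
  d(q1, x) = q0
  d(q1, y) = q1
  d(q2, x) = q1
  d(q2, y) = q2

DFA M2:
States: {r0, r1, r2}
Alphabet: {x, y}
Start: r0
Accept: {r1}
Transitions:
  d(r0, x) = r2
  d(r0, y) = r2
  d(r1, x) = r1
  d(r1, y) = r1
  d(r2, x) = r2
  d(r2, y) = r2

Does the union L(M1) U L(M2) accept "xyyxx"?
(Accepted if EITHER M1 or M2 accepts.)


M1: final=q0 accepted=False
M2: final=r2 accepted=False

No, union rejects (neither accepts)


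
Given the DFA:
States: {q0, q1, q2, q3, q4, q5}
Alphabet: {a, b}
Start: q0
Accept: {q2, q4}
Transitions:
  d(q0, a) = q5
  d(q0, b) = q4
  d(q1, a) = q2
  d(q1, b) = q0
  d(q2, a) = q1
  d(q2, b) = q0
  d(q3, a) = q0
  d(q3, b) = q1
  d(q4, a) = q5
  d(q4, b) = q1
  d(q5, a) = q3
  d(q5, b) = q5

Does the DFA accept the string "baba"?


Trace: q0 -> q4 -> q5 -> q5 -> q3
Final state: q3
Accept states: {q2, q4}

No, rejected (final state q3 is not an accept state)


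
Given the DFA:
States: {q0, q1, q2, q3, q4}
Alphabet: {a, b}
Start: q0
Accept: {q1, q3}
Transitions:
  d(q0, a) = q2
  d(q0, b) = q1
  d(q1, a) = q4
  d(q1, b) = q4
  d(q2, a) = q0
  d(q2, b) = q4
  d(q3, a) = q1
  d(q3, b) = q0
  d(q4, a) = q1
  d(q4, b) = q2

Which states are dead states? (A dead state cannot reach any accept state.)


Forward reachability from each state:
  q0 -> reaches accept state q1 (live)
  q1 -> reaches accept state q1 (live)
  q2 -> reaches accept state q1 (live)
  q3 -> reaches accept state q1 (live)
  q4 -> reaches accept state q1 (live)

None (all states can reach an accept state)


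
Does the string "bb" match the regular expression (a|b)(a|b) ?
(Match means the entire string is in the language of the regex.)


|string| = 2; first = 'b'; last = 'b'

Yes, "bb" matches (a|b)(a|b)


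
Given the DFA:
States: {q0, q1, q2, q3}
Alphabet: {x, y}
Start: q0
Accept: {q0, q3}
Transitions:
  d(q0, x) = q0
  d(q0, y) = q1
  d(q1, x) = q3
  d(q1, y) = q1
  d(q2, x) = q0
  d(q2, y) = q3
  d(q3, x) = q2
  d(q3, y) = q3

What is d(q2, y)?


Looking up transition d(q2, y)

q3


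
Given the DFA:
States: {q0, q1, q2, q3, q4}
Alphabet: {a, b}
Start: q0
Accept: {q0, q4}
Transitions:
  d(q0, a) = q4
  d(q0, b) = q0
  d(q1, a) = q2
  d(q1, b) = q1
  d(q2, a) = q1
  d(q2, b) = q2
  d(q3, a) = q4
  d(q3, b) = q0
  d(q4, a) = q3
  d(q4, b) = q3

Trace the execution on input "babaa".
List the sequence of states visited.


Input: babaa
d(q0, b) = q0
d(q0, a) = q4
d(q4, b) = q3
d(q3, a) = q4
d(q4, a) = q3


q0 -> q0 -> q4 -> q3 -> q4 -> q3


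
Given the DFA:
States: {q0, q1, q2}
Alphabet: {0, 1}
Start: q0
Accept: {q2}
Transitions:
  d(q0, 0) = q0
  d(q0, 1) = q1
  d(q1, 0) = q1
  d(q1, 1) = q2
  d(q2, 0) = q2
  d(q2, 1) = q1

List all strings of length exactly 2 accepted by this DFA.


All strings of length 2: 4 total
Accepted: 1

"11"


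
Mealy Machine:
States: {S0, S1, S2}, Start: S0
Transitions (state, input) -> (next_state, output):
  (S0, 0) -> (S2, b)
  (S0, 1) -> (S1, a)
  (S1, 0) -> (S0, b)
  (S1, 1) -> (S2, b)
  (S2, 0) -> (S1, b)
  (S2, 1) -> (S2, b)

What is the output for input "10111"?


Step-by-step:
  (S0, 1) -> (S1, a)
  (S1, 0) -> (S0, b)
  (S0, 1) -> (S1, a)
  (S1, 1) -> (S2, b)
  (S2, 1) -> (S2, b)

"ababb"


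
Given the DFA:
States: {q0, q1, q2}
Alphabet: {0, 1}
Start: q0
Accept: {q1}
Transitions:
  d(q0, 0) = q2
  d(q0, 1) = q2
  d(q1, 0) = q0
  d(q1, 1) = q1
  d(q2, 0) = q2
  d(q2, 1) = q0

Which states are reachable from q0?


BFS from q0:
  layer 0: {q0}
  layer 1: {q2}

{q0, q2}


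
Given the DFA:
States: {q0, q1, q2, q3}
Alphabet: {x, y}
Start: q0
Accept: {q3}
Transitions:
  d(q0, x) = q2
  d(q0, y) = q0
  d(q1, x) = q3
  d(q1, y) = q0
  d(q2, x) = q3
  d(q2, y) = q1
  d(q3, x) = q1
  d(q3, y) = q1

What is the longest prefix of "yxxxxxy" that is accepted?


Run the DFA, marking each prefix where the state is accepting:
  "" -> q0 [reject]
  "y" -> q0 [reject]
  "yx" -> q2 [reject]
  "yxx" -> q3 [accept]
  "yxxx" -> q1 [reject]
  "yxxxx" -> q3 [accept]
  "yxxxxx" -> q1 [reject]
  "yxxxxxy" -> q0 [reject]

"yxxxx"


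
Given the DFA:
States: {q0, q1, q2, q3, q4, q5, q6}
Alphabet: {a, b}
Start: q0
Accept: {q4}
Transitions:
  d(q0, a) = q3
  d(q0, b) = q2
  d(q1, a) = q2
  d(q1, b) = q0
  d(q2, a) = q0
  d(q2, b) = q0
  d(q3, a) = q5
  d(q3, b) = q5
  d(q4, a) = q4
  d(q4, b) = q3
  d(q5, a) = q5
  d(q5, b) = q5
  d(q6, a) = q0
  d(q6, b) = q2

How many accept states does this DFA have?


Accept states listed: {q4}
Counting: q4(1)

1


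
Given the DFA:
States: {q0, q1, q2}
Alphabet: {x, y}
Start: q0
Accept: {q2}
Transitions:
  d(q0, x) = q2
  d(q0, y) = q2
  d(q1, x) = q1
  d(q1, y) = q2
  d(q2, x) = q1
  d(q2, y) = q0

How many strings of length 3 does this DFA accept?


Enumerating all length-3 strings:
  "xxx" -> q1 [reject]
  "xxy" -> q2 [accept]
  "xyx" -> q2 [accept]
  "xyy" -> q2 [accept]
  "yxx" -> q1 [reject]
  "yxy" -> q2 [accept]
  "yyx" -> q2 [accept]
  "yyy" -> q2 [accept]

6 out of 8


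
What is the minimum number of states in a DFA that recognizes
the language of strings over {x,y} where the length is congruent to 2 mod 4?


States track (length) mod 4.
Need 4 states: one per remainder 0..3; accept = remainder 2.

4


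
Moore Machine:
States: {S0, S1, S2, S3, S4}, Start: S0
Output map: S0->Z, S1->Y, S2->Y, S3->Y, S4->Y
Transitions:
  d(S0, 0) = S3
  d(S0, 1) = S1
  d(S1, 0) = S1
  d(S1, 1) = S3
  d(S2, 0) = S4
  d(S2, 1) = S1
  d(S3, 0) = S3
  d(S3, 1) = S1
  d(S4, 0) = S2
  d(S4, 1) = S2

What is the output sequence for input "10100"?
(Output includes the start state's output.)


Start: S0 (output Z)
  --1--> S1 (output Y)
  --0--> S1 (output Y)
  --1--> S3 (output Y)
  --0--> S3 (output Y)
  --0--> S3 (output Y)

"ZYYYYY"


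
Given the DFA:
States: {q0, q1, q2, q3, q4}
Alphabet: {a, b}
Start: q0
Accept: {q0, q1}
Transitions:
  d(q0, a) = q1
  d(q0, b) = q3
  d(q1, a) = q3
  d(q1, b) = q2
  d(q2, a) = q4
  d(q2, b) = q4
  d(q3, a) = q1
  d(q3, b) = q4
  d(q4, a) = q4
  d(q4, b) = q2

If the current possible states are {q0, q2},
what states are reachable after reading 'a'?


Apply transition on 'a' from each current state:
  d(q0, a) = q1
  d(q2, a) = q4

{q1, q4}


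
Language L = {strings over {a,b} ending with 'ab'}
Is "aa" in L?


last two symbols = 'aa'

No, "aa" is not in L


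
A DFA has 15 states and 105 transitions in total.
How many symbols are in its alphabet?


Each state has exactly one transition per symbol.
|alphabet| = transitions / states = 105 / 15 = 7

7


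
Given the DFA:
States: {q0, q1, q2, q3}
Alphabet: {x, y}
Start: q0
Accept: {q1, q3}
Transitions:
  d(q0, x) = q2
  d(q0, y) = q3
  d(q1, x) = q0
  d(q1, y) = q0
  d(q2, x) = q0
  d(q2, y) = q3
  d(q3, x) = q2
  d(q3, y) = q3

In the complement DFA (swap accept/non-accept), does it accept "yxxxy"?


Trace: q0 -> q3 -> q2 -> q0 -> q2 -> q3
Final: q3
Original accept: {q1, q3}
Complement: q3 is in original accept

No, complement rejects (original accepts)


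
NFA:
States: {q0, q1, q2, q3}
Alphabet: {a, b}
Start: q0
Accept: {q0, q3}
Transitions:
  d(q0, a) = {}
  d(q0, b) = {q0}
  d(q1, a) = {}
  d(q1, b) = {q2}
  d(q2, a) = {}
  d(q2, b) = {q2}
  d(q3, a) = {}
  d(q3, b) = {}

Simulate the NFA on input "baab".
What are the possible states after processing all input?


Start: {q0}
  --b--> {q0}
  --a--> {}
  --a--> {}
  --b--> {}

{} (empty set, no valid transitions)


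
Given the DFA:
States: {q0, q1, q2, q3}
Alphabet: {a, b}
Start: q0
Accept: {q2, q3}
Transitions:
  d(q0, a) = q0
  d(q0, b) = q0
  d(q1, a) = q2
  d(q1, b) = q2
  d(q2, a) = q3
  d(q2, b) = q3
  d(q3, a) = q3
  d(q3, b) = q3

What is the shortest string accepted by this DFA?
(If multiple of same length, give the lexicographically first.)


BFS by string length (lex-first path to each state shown):
  len 0: q0<-""
  len 1: q0<-"a"
  len 2: q0<-"aa"
  len 3: q0<-"aaa"
  len 4: q0<-"aaaa"
  len 5: q0<-"aaaaa"
  len 6: q0<-"aaaaaa"
  len 7: q0<-"aaaaaaa"
  len 8: q0<-"aaaaaaaa"

No string accepted (empty language)


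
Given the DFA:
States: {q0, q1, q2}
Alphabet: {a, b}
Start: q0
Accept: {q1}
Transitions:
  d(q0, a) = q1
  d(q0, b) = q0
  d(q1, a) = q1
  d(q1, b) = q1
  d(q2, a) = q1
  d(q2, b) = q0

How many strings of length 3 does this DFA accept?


Enumerating all length-3 strings:
  "aaa" -> q1 [accept]
  "aab" -> q1 [accept]
  "aba" -> q1 [accept]
  "abb" -> q1 [accept]
  "baa" -> q1 [accept]
  "bab" -> q1 [accept]
  "bba" -> q1 [accept]
  "bbb" -> q0 [reject]

7 out of 8


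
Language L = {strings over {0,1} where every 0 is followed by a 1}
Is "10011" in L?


'00' present: True; ends with '0': False

No, "10011" is not in L


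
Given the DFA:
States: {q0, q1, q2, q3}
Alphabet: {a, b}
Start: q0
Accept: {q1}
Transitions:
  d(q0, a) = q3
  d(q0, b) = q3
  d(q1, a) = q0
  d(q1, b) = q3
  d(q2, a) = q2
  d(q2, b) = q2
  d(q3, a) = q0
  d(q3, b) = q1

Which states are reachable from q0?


BFS from q0:
  layer 0: {q0}
  layer 1: {q3}
  layer 2: {q1}

{q0, q1, q3}


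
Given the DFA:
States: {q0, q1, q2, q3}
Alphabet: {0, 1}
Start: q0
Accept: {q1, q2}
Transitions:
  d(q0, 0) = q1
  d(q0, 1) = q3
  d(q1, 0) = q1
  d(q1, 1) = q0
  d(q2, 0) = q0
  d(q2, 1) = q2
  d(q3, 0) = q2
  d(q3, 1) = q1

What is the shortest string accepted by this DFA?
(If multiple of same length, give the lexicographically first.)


BFS by string length (lex-first path to each state shown):
  len 0: q0<-""
  len 1: q1<-"0", q3<-"1"
Found accept state at length 1.

"0"


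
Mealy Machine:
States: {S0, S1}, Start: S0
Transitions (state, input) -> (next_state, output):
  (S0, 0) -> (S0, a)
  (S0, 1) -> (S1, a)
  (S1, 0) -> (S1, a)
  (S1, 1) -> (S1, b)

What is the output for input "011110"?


Step-by-step:
  (S0, 0) -> (S0, a)
  (S0, 1) -> (S1, a)
  (S1, 1) -> (S1, b)
  (S1, 1) -> (S1, b)
  (S1, 1) -> (S1, b)
  (S1, 0) -> (S1, a)

"aabbba"


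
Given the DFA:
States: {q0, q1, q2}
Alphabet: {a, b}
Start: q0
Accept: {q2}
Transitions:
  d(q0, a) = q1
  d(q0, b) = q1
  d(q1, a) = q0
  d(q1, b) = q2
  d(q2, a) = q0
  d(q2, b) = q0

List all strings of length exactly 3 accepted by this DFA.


All strings of length 3: 8 total
Accepted: 0

None


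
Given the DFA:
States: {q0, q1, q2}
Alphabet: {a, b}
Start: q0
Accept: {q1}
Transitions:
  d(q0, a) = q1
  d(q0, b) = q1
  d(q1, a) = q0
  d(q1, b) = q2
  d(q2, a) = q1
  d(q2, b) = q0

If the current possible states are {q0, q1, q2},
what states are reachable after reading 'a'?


Apply transition on 'a' from each current state:
  d(q0, a) = q1
  d(q1, a) = q0
  d(q2, a) = q1

{q0, q1}


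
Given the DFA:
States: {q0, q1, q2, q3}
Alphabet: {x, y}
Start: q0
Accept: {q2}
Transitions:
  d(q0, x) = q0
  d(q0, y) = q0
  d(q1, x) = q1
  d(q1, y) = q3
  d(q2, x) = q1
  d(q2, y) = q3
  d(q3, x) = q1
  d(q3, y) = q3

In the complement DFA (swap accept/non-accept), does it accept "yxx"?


Trace: q0 -> q0 -> q0 -> q0
Final: q0
Original accept: {q2}
Complement: q0 is not in original accept

Yes, complement accepts (original rejects)


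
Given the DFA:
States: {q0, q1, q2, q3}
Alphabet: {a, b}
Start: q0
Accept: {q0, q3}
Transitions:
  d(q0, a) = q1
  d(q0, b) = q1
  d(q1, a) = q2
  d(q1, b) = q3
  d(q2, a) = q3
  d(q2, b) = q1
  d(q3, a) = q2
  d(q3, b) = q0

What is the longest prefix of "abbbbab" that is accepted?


Run the DFA, marking each prefix where the state is accepting:
  "" -> q0 [accept]
  "a" -> q1 [reject]
  "ab" -> q3 [accept]
  "abb" -> q0 [accept]
  "abbb" -> q1 [reject]
  "abbbb" -> q3 [accept]
  "abbbba" -> q2 [reject]
  "abbbbab" -> q1 [reject]

"abbbb"


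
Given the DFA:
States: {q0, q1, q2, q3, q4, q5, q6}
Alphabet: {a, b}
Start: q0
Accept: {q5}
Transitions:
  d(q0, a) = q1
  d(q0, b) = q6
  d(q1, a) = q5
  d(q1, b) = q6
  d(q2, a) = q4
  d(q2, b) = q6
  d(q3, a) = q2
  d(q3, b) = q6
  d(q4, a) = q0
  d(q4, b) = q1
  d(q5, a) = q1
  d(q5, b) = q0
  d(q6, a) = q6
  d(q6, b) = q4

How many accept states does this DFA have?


Accept states listed: {q5}
Counting: q5(1)

1


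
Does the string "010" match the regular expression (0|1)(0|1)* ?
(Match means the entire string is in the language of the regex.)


|string| = 3; first = '0'; last = '0'

Yes, "010" matches (0|1)(0|1)*


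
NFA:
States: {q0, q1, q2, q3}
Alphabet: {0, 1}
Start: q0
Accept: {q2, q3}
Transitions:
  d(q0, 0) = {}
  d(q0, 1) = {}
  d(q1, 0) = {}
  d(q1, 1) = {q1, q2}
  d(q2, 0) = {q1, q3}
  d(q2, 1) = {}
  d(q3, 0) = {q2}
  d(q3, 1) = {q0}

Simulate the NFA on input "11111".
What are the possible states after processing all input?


Start: {q0}
  --1--> {}
  --1--> {}
  --1--> {}
  --1--> {}
  --1--> {}

{} (empty set, no valid transitions)


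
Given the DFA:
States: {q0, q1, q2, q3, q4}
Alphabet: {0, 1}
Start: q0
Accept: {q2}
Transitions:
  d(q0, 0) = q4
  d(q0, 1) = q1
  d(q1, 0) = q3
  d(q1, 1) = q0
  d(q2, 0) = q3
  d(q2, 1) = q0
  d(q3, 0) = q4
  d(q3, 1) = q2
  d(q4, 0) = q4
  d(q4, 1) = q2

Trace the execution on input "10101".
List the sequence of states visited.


Input: 10101
d(q0, 1) = q1
d(q1, 0) = q3
d(q3, 1) = q2
d(q2, 0) = q3
d(q3, 1) = q2


q0 -> q1 -> q3 -> q2 -> q3 -> q2


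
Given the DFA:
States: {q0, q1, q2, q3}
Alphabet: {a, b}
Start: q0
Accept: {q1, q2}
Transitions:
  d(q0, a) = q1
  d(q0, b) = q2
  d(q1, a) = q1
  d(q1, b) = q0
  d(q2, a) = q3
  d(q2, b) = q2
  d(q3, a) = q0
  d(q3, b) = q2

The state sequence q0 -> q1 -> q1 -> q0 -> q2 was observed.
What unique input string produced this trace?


Trace back each transition to find the symbol:
  q0 --[a]--> q1
  q1 --[a]--> q1
  q1 --[b]--> q0
  q0 --[b]--> q2

"aabb"


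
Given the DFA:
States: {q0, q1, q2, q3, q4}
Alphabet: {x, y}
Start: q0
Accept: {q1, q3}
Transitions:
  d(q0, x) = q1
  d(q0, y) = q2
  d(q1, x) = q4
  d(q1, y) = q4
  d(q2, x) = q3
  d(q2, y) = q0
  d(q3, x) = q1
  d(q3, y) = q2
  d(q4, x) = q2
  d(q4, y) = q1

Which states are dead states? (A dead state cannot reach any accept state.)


Forward reachability from each state:
  q0 -> reaches accept state q1 (live)
  q1 -> reaches accept state q1 (live)
  q2 -> reaches accept state q1 (live)
  q3 -> reaches accept state q1 (live)
  q4 -> reaches accept state q1 (live)

None (all states can reach an accept state)


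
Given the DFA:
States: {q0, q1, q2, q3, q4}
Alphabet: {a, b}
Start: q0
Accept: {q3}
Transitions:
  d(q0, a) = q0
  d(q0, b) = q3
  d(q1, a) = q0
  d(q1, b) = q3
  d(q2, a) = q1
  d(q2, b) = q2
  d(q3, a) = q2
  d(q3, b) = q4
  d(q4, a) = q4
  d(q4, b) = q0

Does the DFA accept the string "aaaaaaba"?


Trace: q0 -> q0 -> q0 -> q0 -> q0 -> q0 -> q0 -> q3 -> q2
Final state: q2
Accept states: {q3}

No, rejected (final state q2 is not an accept state)


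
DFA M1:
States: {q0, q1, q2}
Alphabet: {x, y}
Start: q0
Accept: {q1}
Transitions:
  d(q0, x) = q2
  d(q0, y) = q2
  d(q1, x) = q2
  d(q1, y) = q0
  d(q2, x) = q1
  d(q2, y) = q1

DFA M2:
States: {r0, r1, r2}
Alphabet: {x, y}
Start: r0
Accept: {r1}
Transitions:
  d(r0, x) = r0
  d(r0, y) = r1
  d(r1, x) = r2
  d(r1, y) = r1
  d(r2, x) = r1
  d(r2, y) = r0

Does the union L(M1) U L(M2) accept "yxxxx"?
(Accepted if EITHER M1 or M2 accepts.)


M1: final=q2 accepted=False
M2: final=r1 accepted=True

Yes, union accepts


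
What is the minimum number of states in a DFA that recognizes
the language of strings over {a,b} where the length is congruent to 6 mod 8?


States track (length) mod 8.
Need 8 states: one per remainder 0..7; accept = remainder 6.

8


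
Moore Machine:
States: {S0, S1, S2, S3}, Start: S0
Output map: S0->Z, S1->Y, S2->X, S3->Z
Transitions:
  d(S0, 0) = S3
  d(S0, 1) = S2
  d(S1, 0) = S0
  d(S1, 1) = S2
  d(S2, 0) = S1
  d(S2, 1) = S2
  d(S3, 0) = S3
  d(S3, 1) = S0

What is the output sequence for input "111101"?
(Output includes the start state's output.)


Start: S0 (output Z)
  --1--> S2 (output X)
  --1--> S2 (output X)
  --1--> S2 (output X)
  --1--> S2 (output X)
  --0--> S1 (output Y)
  --1--> S2 (output X)

"ZXXXXYX"


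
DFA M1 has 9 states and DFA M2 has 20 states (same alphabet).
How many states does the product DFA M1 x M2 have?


Product construction pairs every M1 state with every M2 state.
9 * 20 = 180

180


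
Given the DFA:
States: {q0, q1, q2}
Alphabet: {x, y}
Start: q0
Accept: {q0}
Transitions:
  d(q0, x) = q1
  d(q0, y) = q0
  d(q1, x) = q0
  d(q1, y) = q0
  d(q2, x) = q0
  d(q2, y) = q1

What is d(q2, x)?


Looking up transition d(q2, x)

q0


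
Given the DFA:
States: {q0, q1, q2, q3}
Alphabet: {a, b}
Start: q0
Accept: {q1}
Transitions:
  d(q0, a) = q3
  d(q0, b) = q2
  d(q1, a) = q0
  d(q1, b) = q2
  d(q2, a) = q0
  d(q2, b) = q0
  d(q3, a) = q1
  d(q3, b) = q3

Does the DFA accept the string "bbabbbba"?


Trace: q0 -> q2 -> q0 -> q3 -> q3 -> q3 -> q3 -> q3 -> q1
Final state: q1
Accept states: {q1}

Yes, accepted (final state q1 is an accept state)


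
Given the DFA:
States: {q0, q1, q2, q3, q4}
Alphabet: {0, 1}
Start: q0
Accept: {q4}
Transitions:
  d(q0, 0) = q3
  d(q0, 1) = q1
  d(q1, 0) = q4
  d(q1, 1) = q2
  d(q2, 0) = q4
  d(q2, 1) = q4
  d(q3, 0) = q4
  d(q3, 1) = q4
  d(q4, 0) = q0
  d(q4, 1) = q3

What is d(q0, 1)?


Looking up transition d(q0, 1)

q1


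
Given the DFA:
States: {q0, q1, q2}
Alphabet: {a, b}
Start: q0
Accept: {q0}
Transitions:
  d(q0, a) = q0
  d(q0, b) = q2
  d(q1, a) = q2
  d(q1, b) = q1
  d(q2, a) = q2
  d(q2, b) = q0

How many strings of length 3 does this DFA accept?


Enumerating all length-3 strings:
  "aaa" -> q0 [accept]
  "aab" -> q2 [reject]
  "aba" -> q2 [reject]
  "abb" -> q0 [accept]
  "baa" -> q2 [reject]
  "bab" -> q0 [accept]
  "bba" -> q0 [accept]
  "bbb" -> q2 [reject]

4 out of 8


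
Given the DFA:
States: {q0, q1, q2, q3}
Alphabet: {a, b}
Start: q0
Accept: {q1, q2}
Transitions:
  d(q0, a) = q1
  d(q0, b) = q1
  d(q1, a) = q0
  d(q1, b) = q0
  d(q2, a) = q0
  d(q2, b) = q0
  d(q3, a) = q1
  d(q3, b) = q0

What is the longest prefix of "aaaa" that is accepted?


Run the DFA, marking each prefix where the state is accepting:
  "" -> q0 [reject]
  "a" -> q1 [accept]
  "aa" -> q0 [reject]
  "aaa" -> q1 [accept]
  "aaaa" -> q0 [reject]

"aaa"


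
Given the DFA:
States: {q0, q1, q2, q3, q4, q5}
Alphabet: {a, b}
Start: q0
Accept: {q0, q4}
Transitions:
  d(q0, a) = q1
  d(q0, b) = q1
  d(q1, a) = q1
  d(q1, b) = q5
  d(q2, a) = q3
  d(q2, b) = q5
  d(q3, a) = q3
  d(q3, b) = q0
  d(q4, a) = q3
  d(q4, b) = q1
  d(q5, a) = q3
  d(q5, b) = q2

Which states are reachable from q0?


BFS from q0:
  layer 0: {q0}
  layer 1: {q1}
  layer 2: {q5}
  layer 3: {q2, q3}

{q0, q1, q2, q3, q5}


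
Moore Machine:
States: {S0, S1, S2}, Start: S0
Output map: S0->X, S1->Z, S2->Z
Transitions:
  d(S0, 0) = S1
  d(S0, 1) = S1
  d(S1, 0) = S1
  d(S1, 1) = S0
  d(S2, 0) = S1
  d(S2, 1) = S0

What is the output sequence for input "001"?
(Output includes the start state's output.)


Start: S0 (output X)
  --0--> S1 (output Z)
  --0--> S1 (output Z)
  --1--> S0 (output X)

"XZZX"


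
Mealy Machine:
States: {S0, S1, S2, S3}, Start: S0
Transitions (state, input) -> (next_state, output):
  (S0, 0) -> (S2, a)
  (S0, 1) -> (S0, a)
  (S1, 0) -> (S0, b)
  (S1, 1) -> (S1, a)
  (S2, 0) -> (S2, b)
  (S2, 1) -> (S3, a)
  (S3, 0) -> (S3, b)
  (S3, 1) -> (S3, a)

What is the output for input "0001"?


Step-by-step:
  (S0, 0) -> (S2, a)
  (S2, 0) -> (S2, b)
  (S2, 0) -> (S2, b)
  (S2, 1) -> (S3, a)

"abba"


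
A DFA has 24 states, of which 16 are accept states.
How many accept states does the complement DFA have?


Complement swaps accept and non-accept states.
24 - 16 = 8

8


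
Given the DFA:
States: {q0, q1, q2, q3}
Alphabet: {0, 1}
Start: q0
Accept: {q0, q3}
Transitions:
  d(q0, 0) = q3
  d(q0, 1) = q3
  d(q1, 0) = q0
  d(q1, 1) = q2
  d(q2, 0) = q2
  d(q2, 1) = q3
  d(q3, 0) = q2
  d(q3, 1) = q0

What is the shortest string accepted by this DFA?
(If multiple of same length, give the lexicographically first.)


BFS by string length (lex-first path to each state shown):
  len 0: q0<-""
Found accept state at length 0.

"" (empty string)


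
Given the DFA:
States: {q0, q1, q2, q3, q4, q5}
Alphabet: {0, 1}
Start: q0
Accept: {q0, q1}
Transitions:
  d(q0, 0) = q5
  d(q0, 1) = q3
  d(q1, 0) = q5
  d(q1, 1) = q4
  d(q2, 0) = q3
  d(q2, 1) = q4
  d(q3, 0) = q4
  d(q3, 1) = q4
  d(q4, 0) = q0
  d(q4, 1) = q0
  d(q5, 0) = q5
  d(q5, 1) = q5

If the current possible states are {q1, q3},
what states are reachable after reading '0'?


Apply transition on '0' from each current state:
  d(q1, 0) = q5
  d(q3, 0) = q4

{q4, q5}


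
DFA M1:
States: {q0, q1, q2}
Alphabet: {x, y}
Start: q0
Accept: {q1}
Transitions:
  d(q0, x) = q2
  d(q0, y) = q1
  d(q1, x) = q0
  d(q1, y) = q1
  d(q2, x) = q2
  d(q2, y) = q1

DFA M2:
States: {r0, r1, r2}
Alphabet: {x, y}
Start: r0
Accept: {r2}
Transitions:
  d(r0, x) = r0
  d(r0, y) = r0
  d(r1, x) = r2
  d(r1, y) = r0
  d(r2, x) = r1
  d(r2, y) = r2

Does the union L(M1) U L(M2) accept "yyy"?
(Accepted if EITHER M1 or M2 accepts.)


M1: final=q1 accepted=True
M2: final=r0 accepted=False

Yes, union accepts


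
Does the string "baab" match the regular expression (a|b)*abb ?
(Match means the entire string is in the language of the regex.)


|string| = 4; first = 'b'; last = 'b'

No, "baab" does not match (a|b)*abb


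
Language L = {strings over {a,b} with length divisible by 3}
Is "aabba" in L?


length = 5; 5 mod 3 = 2

No, "aabba" is not in L


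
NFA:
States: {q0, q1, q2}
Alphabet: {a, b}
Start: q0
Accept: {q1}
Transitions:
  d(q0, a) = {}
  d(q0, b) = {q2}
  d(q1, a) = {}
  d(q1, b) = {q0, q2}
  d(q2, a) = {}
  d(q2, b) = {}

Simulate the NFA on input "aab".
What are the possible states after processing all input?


Start: {q0}
  --a--> {}
  --a--> {}
  --b--> {}

{} (empty set, no valid transitions)


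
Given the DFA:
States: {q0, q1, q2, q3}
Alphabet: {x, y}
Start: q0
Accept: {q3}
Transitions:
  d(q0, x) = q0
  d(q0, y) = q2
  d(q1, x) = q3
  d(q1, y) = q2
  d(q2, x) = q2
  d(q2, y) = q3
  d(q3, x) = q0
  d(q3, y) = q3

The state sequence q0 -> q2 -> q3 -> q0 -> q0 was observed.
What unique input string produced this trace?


Trace back each transition to find the symbol:
  q0 --[y]--> q2
  q2 --[y]--> q3
  q3 --[x]--> q0
  q0 --[x]--> q0

"yyxx"


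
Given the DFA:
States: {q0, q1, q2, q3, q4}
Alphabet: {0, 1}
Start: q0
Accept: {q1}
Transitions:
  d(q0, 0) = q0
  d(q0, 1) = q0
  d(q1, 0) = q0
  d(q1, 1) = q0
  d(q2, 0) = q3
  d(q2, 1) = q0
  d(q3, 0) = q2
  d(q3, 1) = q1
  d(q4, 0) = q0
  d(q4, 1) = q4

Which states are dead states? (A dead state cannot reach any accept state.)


Forward reachability from each state:
  q0 -> reaches {q0}, no accept state (dead)
  q1 -> reaches accept state q1 (live)
  q2 -> reaches accept state q1 (live)
  q3 -> reaches accept state q1 (live)
  q4 -> reaches {q0, q4}, no accept state (dead)

{q0, q4}


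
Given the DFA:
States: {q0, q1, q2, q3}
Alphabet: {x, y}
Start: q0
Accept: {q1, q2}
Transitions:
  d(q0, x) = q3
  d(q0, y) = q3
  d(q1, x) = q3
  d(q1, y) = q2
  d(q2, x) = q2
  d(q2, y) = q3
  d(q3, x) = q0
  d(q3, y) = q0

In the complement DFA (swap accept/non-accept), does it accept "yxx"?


Trace: q0 -> q3 -> q0 -> q3
Final: q3
Original accept: {q1, q2}
Complement: q3 is not in original accept

Yes, complement accepts (original rejects)


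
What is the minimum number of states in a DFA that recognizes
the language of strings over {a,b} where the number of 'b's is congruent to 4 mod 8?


States track (count of 'b') mod 8.
Need 8 states: one per remainder 0..7; accept = remainder 4.

8


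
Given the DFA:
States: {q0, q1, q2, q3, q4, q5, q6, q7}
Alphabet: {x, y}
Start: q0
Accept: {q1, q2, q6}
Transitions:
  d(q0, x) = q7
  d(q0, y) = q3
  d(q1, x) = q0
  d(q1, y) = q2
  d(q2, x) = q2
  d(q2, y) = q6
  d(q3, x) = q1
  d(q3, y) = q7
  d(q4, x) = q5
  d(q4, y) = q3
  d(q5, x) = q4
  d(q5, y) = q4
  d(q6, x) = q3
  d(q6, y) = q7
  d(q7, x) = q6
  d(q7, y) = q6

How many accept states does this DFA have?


Accept states listed: {q1, q2, q6}
Counting: q1(1) q2(2) q6(3)

3


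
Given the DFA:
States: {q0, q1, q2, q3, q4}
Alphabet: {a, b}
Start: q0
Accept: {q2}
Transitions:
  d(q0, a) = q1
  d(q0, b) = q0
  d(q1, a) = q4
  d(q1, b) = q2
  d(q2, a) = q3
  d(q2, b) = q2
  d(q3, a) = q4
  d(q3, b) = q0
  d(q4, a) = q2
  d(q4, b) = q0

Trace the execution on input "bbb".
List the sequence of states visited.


Input: bbb
d(q0, b) = q0
d(q0, b) = q0
d(q0, b) = q0


q0 -> q0 -> q0 -> q0


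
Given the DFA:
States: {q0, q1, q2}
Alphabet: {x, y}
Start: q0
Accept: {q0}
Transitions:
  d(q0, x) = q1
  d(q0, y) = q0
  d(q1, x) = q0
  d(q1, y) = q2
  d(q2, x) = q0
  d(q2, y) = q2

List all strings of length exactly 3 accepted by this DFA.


All strings of length 3: 8 total
Accepted: 4

"xxy", "xyx", "yxx", "yyy"


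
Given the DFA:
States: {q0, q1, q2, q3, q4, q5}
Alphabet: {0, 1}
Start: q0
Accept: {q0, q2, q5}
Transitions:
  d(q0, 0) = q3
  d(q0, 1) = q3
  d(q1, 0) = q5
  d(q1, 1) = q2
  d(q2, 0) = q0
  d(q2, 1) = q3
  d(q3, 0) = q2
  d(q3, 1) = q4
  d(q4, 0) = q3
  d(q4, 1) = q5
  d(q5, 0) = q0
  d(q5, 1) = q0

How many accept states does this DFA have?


Accept states listed: {q0, q2, q5}
Counting: q0(1) q2(2) q5(3)

3


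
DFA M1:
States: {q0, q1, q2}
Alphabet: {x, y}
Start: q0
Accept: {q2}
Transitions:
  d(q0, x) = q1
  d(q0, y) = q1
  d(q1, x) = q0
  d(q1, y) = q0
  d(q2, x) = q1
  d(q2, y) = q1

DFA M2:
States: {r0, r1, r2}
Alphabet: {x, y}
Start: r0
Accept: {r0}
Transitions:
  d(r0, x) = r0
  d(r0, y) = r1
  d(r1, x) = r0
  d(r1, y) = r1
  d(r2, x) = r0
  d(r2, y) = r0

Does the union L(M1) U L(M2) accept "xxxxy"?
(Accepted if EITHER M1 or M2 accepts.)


M1: final=q1 accepted=False
M2: final=r1 accepted=False

No, union rejects (neither accepts)


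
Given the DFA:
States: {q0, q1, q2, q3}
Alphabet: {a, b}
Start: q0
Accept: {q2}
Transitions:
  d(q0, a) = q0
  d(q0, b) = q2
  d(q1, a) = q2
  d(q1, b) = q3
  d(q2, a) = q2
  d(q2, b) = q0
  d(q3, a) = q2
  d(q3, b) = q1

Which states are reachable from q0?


BFS from q0:
  layer 0: {q0}
  layer 1: {q2}

{q0, q2}


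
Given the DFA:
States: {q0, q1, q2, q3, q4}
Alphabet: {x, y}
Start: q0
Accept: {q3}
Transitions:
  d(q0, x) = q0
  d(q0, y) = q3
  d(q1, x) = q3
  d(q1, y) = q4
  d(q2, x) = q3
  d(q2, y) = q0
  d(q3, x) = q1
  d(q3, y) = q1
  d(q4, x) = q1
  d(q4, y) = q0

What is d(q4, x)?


Looking up transition d(q4, x)

q1


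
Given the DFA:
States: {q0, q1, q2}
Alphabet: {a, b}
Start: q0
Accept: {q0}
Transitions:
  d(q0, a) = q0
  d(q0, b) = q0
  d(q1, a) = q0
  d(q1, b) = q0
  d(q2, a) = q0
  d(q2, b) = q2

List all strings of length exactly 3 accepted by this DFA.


All strings of length 3: 8 total
Accepted: 8

"aaa", "aab", "aba", "abb", "baa", "bab", "bba", "bbb"


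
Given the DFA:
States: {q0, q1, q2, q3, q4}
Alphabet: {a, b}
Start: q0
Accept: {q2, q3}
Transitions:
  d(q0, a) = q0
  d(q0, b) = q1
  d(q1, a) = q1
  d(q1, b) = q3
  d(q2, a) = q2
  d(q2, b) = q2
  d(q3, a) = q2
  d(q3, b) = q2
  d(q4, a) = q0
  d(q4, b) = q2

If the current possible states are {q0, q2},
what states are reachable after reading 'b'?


Apply transition on 'b' from each current state:
  d(q0, b) = q1
  d(q2, b) = q2

{q1, q2}


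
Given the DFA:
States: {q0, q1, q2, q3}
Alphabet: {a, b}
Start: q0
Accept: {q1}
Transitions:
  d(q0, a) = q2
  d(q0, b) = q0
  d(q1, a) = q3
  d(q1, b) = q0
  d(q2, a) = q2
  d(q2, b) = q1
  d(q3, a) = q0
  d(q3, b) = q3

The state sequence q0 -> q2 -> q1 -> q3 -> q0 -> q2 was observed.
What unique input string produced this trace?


Trace back each transition to find the symbol:
  q0 --[a]--> q2
  q2 --[b]--> q1
  q1 --[a]--> q3
  q3 --[a]--> q0
  q0 --[a]--> q2

"abaaa"


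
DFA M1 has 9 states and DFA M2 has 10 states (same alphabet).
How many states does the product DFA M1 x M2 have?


Product construction pairs every M1 state with every M2 state.
9 * 10 = 90

90


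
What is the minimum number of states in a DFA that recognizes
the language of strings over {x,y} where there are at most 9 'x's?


States: count = 0, 1, ..., 9 (all accepting; 10 states), plus a dead state for count > 9.
Total: 10 + 1 = 11.

11


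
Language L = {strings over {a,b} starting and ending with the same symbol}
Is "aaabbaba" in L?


first = 'a', last = 'a'

Yes, "aaabbaba" is in L


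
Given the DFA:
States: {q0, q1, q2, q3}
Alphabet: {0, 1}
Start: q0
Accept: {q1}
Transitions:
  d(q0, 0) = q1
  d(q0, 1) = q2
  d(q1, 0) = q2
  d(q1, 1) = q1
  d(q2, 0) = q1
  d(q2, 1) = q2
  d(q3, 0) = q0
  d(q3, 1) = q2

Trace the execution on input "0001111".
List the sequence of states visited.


Input: 0001111
d(q0, 0) = q1
d(q1, 0) = q2
d(q2, 0) = q1
d(q1, 1) = q1
d(q1, 1) = q1
d(q1, 1) = q1
d(q1, 1) = q1


q0 -> q1 -> q2 -> q1 -> q1 -> q1 -> q1 -> q1


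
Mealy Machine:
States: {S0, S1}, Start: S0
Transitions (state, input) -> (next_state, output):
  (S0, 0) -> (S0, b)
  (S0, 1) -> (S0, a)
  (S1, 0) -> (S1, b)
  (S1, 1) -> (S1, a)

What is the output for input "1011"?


Step-by-step:
  (S0, 1) -> (S0, a)
  (S0, 0) -> (S0, b)
  (S0, 1) -> (S0, a)
  (S0, 1) -> (S0, a)

"abaa"


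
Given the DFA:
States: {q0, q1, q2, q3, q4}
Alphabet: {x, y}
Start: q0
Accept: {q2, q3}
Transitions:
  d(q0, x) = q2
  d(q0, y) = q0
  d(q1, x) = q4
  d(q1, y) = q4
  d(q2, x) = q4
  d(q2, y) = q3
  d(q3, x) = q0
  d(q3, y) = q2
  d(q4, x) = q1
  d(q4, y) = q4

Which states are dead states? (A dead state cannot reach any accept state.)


Forward reachability from each state:
  q0 -> reaches accept state q2 (live)
  q1 -> reaches {q1, q4}, no accept state (dead)
  q2 -> reaches accept state q2 (live)
  q3 -> reaches accept state q2 (live)
  q4 -> reaches {q1, q4}, no accept state (dead)

{q1, q4}


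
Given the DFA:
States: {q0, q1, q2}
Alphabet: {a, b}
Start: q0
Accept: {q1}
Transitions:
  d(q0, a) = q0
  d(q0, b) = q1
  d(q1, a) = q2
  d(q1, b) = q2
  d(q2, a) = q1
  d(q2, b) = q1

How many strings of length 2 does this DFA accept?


Enumerating all length-2 strings:
  "aa" -> q0 [reject]
  "ab" -> q1 [accept]
  "ba" -> q2 [reject]
  "bb" -> q2 [reject]

1 out of 4


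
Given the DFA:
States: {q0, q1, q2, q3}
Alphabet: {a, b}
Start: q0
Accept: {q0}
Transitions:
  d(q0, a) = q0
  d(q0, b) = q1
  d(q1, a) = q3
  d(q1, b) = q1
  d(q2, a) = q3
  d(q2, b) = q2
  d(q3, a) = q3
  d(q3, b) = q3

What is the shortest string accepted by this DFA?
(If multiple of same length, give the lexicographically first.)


BFS by string length (lex-first path to each state shown):
  len 0: q0<-""
Found accept state at length 0.

"" (empty string)


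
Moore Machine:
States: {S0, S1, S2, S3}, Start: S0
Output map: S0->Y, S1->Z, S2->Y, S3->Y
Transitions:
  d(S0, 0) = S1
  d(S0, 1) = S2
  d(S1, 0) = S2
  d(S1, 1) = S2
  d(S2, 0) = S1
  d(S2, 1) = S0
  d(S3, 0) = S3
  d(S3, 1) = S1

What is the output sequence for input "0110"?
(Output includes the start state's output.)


Start: S0 (output Y)
  --0--> S1 (output Z)
  --1--> S2 (output Y)
  --1--> S0 (output Y)
  --0--> S1 (output Z)

"YZYYZ"


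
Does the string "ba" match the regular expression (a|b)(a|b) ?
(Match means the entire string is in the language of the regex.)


|string| = 2; first = 'b'; last = 'a'

Yes, "ba" matches (a|b)(a|b)


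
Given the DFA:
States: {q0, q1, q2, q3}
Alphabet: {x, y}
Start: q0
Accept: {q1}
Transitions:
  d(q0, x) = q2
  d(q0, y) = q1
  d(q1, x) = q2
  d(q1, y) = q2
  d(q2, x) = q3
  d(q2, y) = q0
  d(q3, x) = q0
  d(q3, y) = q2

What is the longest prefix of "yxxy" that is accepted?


Run the DFA, marking each prefix where the state is accepting:
  "" -> q0 [reject]
  "y" -> q1 [accept]
  "yx" -> q2 [reject]
  "yxx" -> q3 [reject]
  "yxxy" -> q2 [reject]

"y"


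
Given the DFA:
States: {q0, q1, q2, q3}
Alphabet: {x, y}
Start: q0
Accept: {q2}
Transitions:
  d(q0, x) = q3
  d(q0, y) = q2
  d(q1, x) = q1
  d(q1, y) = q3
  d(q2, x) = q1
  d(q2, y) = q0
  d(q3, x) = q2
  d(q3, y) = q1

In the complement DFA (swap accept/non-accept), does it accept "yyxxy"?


Trace: q0 -> q2 -> q0 -> q3 -> q2 -> q0
Final: q0
Original accept: {q2}
Complement: q0 is not in original accept

Yes, complement accepts (original rejects)


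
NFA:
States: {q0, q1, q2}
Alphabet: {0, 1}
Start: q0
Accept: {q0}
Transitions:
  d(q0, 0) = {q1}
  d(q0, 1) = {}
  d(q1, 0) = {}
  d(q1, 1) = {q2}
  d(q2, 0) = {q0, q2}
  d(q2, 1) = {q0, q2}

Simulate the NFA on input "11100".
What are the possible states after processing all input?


Start: {q0}
  --1--> {}
  --1--> {}
  --1--> {}
  --0--> {}
  --0--> {}

{} (empty set, no valid transitions)


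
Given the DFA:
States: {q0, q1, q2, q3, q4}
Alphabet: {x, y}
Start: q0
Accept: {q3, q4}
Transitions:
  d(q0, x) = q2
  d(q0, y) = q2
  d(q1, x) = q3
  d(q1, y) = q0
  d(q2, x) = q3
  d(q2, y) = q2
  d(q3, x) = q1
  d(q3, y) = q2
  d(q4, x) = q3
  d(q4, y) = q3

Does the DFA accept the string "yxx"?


Trace: q0 -> q2 -> q3 -> q1
Final state: q1
Accept states: {q3, q4}

No, rejected (final state q1 is not an accept state)


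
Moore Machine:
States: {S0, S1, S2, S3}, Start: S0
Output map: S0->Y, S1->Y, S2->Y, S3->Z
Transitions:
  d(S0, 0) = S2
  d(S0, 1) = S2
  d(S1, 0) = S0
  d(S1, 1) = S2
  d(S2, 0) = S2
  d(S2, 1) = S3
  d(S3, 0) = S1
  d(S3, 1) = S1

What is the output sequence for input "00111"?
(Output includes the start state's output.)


Start: S0 (output Y)
  --0--> S2 (output Y)
  --0--> S2 (output Y)
  --1--> S3 (output Z)
  --1--> S1 (output Y)
  --1--> S2 (output Y)

"YYYZYY"


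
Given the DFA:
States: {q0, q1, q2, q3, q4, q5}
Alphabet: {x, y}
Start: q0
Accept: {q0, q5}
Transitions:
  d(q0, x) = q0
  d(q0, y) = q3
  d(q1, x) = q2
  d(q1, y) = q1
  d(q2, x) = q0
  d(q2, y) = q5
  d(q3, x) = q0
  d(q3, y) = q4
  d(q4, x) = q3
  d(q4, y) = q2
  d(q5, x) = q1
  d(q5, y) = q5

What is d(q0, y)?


Looking up transition d(q0, y)

q3


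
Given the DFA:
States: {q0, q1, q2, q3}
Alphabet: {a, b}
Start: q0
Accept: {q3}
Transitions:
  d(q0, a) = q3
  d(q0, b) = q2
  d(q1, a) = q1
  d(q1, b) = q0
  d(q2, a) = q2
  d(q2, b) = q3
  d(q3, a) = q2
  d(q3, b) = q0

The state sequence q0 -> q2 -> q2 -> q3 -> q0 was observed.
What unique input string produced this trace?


Trace back each transition to find the symbol:
  q0 --[b]--> q2
  q2 --[a]--> q2
  q2 --[b]--> q3
  q3 --[b]--> q0

"babb"


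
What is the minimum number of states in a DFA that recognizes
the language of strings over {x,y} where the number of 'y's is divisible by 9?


States track (count of 'y') mod 9.
Need 9 states: one per remainder 0..8; accept = remainder 0.

9


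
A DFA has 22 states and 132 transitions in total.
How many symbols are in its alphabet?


Each state has exactly one transition per symbol.
|alphabet| = transitions / states = 132 / 22 = 6

6


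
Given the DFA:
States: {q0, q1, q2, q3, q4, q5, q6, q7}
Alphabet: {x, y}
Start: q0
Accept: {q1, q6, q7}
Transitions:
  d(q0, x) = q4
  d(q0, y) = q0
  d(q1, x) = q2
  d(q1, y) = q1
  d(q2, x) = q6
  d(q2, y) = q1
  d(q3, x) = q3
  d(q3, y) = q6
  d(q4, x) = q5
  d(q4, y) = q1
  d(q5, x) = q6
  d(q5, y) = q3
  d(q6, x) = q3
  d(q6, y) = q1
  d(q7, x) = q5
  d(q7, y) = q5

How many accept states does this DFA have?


Accept states listed: {q1, q6, q7}
Counting: q1(1) q6(2) q7(3)

3
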